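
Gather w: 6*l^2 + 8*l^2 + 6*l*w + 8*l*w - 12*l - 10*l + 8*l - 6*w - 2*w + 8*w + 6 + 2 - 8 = 14*l^2 + 14*l*w - 14*l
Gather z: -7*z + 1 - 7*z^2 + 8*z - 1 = -7*z^2 + z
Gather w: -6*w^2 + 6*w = -6*w^2 + 6*w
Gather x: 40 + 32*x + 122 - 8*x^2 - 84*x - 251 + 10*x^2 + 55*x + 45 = 2*x^2 + 3*x - 44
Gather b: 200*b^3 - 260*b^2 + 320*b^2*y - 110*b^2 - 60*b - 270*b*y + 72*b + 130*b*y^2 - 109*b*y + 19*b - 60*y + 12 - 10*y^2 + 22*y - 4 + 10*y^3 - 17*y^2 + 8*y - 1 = 200*b^3 + b^2*(320*y - 370) + b*(130*y^2 - 379*y + 31) + 10*y^3 - 27*y^2 - 30*y + 7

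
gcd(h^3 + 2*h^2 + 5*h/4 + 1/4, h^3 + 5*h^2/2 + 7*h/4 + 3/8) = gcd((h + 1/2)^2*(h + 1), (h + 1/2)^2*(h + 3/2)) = h^2 + h + 1/4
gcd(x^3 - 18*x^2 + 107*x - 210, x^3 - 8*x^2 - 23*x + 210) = x^2 - 13*x + 42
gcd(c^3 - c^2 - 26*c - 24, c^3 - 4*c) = 1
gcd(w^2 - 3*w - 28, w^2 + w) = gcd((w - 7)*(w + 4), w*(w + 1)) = 1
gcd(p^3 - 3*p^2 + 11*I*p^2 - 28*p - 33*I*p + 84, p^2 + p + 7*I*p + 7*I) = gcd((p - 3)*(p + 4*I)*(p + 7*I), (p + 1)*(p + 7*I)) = p + 7*I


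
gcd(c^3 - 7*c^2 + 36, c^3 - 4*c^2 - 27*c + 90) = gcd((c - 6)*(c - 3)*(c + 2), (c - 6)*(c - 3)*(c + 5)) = c^2 - 9*c + 18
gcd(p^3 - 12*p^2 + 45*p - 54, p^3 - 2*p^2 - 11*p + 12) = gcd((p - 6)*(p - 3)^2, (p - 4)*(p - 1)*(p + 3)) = 1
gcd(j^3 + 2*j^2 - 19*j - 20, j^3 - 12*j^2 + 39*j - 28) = j - 4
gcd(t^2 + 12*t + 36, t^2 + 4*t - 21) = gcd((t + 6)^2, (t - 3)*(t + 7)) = 1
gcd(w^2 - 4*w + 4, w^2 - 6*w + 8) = w - 2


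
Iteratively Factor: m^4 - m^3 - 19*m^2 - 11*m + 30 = (m - 5)*(m^3 + 4*m^2 + m - 6) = (m - 5)*(m + 3)*(m^2 + m - 2) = (m - 5)*(m + 2)*(m + 3)*(m - 1)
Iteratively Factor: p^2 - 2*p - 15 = (p - 5)*(p + 3)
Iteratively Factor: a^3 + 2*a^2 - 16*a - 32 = (a + 2)*(a^2 - 16) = (a + 2)*(a + 4)*(a - 4)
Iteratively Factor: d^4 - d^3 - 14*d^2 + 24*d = (d - 2)*(d^3 + d^2 - 12*d) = (d - 2)*(d + 4)*(d^2 - 3*d) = (d - 3)*(d - 2)*(d + 4)*(d)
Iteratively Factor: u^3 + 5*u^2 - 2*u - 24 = (u + 3)*(u^2 + 2*u - 8) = (u - 2)*(u + 3)*(u + 4)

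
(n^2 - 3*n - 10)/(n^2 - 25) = (n + 2)/(n + 5)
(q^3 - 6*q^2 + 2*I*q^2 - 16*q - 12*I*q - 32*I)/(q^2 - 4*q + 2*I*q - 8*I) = (q^2 - 6*q - 16)/(q - 4)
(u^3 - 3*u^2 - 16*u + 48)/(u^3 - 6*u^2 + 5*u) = (u^3 - 3*u^2 - 16*u + 48)/(u*(u^2 - 6*u + 5))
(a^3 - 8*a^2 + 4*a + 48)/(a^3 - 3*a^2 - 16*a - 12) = (a - 4)/(a + 1)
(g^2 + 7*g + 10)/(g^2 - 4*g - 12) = (g + 5)/(g - 6)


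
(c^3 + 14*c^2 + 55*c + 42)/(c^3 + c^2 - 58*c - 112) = (c^2 + 7*c + 6)/(c^2 - 6*c - 16)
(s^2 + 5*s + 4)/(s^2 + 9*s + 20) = (s + 1)/(s + 5)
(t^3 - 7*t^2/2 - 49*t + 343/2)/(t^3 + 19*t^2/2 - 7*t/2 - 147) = (t - 7)/(t + 6)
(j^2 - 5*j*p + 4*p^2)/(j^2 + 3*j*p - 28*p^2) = (j - p)/(j + 7*p)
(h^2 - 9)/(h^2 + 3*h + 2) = (h^2 - 9)/(h^2 + 3*h + 2)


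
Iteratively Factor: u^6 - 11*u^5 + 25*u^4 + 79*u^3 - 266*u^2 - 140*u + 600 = (u - 5)*(u^5 - 6*u^4 - 5*u^3 + 54*u^2 + 4*u - 120) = (u - 5)*(u - 2)*(u^4 - 4*u^3 - 13*u^2 + 28*u + 60) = (u - 5)^2*(u - 2)*(u^3 + u^2 - 8*u - 12) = (u - 5)^2*(u - 2)*(u + 2)*(u^2 - u - 6) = (u - 5)^2*(u - 2)*(u + 2)^2*(u - 3)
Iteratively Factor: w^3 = (w)*(w^2) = w^2*(w)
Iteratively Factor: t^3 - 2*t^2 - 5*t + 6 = (t - 1)*(t^2 - t - 6) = (t - 1)*(t + 2)*(t - 3)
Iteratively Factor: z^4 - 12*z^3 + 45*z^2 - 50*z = (z - 2)*(z^3 - 10*z^2 + 25*z) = (z - 5)*(z - 2)*(z^2 - 5*z) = z*(z - 5)*(z - 2)*(z - 5)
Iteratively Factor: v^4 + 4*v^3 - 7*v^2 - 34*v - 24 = (v - 3)*(v^3 + 7*v^2 + 14*v + 8) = (v - 3)*(v + 1)*(v^2 + 6*v + 8) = (v - 3)*(v + 1)*(v + 2)*(v + 4)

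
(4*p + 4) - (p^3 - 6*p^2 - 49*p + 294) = -p^3 + 6*p^2 + 53*p - 290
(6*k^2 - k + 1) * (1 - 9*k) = -54*k^3 + 15*k^2 - 10*k + 1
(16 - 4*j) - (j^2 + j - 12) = -j^2 - 5*j + 28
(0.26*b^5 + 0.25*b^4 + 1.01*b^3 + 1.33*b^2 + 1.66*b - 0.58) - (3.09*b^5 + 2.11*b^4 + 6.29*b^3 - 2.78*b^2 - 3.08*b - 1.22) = -2.83*b^5 - 1.86*b^4 - 5.28*b^3 + 4.11*b^2 + 4.74*b + 0.64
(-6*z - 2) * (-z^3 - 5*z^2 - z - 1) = 6*z^4 + 32*z^3 + 16*z^2 + 8*z + 2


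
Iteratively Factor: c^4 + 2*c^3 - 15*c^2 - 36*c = (c - 4)*(c^3 + 6*c^2 + 9*c) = c*(c - 4)*(c^2 + 6*c + 9) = c*(c - 4)*(c + 3)*(c + 3)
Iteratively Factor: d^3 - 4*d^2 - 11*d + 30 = (d + 3)*(d^2 - 7*d + 10) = (d - 2)*(d + 3)*(d - 5)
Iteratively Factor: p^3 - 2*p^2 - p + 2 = (p - 1)*(p^2 - p - 2) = (p - 1)*(p + 1)*(p - 2)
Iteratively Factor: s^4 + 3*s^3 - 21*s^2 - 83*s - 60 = (s + 3)*(s^3 - 21*s - 20) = (s + 1)*(s + 3)*(s^2 - s - 20) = (s + 1)*(s + 3)*(s + 4)*(s - 5)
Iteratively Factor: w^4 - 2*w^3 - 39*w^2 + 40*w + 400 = (w + 4)*(w^3 - 6*w^2 - 15*w + 100) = (w + 4)^2*(w^2 - 10*w + 25) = (w - 5)*(w + 4)^2*(w - 5)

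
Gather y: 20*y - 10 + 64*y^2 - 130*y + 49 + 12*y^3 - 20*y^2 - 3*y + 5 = 12*y^3 + 44*y^2 - 113*y + 44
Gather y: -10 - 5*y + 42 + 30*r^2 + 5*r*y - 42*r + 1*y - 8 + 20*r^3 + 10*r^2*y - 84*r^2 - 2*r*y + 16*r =20*r^3 - 54*r^2 - 26*r + y*(10*r^2 + 3*r - 4) + 24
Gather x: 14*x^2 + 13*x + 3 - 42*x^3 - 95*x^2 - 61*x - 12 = -42*x^3 - 81*x^2 - 48*x - 9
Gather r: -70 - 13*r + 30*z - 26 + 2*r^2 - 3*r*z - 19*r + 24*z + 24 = 2*r^2 + r*(-3*z - 32) + 54*z - 72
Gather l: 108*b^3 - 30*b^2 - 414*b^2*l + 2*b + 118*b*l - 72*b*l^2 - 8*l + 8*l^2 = 108*b^3 - 30*b^2 + 2*b + l^2*(8 - 72*b) + l*(-414*b^2 + 118*b - 8)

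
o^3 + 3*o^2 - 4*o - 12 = (o - 2)*(o + 2)*(o + 3)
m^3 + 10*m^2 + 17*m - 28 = (m - 1)*(m + 4)*(m + 7)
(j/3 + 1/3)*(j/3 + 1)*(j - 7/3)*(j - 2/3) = j^4/9 + j^3/9 - 67*j^2/81 - 25*j/81 + 14/27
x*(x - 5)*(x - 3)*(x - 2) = x^4 - 10*x^3 + 31*x^2 - 30*x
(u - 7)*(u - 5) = u^2 - 12*u + 35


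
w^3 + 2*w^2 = w^2*(w + 2)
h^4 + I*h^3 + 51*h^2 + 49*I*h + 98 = (h - 7*I)*(h - I)*(h + 2*I)*(h + 7*I)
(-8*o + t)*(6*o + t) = -48*o^2 - 2*o*t + t^2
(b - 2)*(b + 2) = b^2 - 4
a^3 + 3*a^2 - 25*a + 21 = (a - 3)*(a - 1)*(a + 7)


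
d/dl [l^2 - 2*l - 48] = 2*l - 2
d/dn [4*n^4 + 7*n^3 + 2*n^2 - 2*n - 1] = 16*n^3 + 21*n^2 + 4*n - 2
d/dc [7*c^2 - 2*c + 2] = 14*c - 2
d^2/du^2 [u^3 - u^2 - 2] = 6*u - 2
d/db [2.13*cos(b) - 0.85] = -2.13*sin(b)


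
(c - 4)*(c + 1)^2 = c^3 - 2*c^2 - 7*c - 4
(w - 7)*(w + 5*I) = w^2 - 7*w + 5*I*w - 35*I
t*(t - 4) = t^2 - 4*t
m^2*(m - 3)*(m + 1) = m^4 - 2*m^3 - 3*m^2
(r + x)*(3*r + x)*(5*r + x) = 15*r^3 + 23*r^2*x + 9*r*x^2 + x^3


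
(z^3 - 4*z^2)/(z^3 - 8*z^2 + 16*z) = z/(z - 4)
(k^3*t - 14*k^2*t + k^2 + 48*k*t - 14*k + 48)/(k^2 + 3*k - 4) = (k^3*t - 14*k^2*t + k^2 + 48*k*t - 14*k + 48)/(k^2 + 3*k - 4)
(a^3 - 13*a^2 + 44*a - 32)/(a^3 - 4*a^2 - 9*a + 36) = (a^2 - 9*a + 8)/(a^2 - 9)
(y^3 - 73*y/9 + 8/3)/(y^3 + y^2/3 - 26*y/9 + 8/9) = (3*y^2 + y - 24)/(3*y^2 + 2*y - 8)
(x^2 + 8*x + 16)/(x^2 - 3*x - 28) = (x + 4)/(x - 7)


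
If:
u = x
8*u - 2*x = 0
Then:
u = 0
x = 0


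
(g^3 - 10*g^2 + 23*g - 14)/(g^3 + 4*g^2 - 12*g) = (g^2 - 8*g + 7)/(g*(g + 6))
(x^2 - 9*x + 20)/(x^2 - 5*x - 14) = (-x^2 + 9*x - 20)/(-x^2 + 5*x + 14)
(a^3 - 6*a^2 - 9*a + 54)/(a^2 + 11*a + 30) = (a^3 - 6*a^2 - 9*a + 54)/(a^2 + 11*a + 30)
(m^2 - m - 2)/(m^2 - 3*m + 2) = (m + 1)/(m - 1)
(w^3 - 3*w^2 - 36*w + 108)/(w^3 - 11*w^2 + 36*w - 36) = (w + 6)/(w - 2)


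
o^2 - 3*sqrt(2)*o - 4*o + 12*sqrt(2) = (o - 4)*(o - 3*sqrt(2))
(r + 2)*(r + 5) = r^2 + 7*r + 10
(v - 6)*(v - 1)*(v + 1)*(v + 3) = v^4 - 3*v^3 - 19*v^2 + 3*v + 18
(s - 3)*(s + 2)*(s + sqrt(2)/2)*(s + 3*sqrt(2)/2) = s^4 - s^3 + 2*sqrt(2)*s^3 - 9*s^2/2 - 2*sqrt(2)*s^2 - 12*sqrt(2)*s - 3*s/2 - 9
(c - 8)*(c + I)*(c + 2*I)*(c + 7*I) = c^4 - 8*c^3 + 10*I*c^3 - 23*c^2 - 80*I*c^2 + 184*c - 14*I*c + 112*I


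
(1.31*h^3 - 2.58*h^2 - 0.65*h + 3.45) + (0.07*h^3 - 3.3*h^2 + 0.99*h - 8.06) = 1.38*h^3 - 5.88*h^2 + 0.34*h - 4.61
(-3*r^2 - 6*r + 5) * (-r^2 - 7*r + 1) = 3*r^4 + 27*r^3 + 34*r^2 - 41*r + 5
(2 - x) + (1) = 3 - x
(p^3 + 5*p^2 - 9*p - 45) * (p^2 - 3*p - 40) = p^5 + 2*p^4 - 64*p^3 - 218*p^2 + 495*p + 1800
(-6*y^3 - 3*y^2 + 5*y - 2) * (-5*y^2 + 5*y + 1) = 30*y^5 - 15*y^4 - 46*y^3 + 32*y^2 - 5*y - 2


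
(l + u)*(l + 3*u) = l^2 + 4*l*u + 3*u^2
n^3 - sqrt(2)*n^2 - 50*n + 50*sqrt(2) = (n - 5*sqrt(2))*(n - sqrt(2))*(n + 5*sqrt(2))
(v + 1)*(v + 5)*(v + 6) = v^3 + 12*v^2 + 41*v + 30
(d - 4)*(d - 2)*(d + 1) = d^3 - 5*d^2 + 2*d + 8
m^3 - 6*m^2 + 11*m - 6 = (m - 3)*(m - 2)*(m - 1)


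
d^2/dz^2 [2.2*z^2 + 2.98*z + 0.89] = 4.40000000000000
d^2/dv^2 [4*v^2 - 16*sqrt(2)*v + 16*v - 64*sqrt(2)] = 8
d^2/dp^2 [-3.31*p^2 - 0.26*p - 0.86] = -6.62000000000000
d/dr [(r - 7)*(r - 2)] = 2*r - 9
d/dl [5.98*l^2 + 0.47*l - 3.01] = 11.96*l + 0.47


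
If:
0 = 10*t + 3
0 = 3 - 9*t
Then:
No Solution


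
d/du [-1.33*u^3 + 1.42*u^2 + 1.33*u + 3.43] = -3.99*u^2 + 2.84*u + 1.33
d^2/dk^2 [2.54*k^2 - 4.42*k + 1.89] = 5.08000000000000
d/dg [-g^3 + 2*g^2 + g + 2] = -3*g^2 + 4*g + 1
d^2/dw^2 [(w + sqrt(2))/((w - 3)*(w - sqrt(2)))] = 2*(-(w - 3)^2*(w - sqrt(2)) + (w - 3)^2*(w + sqrt(2)) - (w - 3)*(w - sqrt(2))^2 + (w - 3)*(w - sqrt(2))*(w + sqrt(2)) + (w - sqrt(2))^2*(w + sqrt(2)))/((w - 3)^3*(w - sqrt(2))^3)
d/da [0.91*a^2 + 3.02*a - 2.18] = 1.82*a + 3.02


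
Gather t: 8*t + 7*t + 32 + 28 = 15*t + 60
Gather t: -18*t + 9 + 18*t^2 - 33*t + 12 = 18*t^2 - 51*t + 21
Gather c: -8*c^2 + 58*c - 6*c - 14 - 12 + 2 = -8*c^2 + 52*c - 24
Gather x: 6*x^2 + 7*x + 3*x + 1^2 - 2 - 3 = 6*x^2 + 10*x - 4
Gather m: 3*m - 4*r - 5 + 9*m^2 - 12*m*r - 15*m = 9*m^2 + m*(-12*r - 12) - 4*r - 5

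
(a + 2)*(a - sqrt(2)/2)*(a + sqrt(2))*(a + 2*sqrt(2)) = a^4 + 2*a^3 + 5*sqrt(2)*a^3/2 + a^2 + 5*sqrt(2)*a^2 - 2*sqrt(2)*a + 2*a - 4*sqrt(2)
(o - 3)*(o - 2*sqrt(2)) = o^2 - 3*o - 2*sqrt(2)*o + 6*sqrt(2)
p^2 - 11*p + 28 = (p - 7)*(p - 4)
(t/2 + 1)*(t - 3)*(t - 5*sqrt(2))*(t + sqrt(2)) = t^4/2 - 2*sqrt(2)*t^3 - t^3/2 - 8*t^2 + 2*sqrt(2)*t^2 + 5*t + 12*sqrt(2)*t + 30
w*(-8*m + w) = -8*m*w + w^2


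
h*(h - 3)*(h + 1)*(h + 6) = h^4 + 4*h^3 - 15*h^2 - 18*h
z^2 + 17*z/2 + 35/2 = (z + 7/2)*(z + 5)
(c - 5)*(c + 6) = c^2 + c - 30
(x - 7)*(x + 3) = x^2 - 4*x - 21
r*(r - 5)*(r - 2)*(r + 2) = r^4 - 5*r^3 - 4*r^2 + 20*r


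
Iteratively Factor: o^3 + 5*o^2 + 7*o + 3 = (o + 3)*(o^2 + 2*o + 1) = (o + 1)*(o + 3)*(o + 1)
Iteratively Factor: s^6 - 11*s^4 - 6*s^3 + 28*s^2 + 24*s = (s + 2)*(s^5 - 2*s^4 - 7*s^3 + 8*s^2 + 12*s) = (s - 2)*(s + 2)*(s^4 - 7*s^2 - 6*s) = (s - 2)*(s + 1)*(s + 2)*(s^3 - s^2 - 6*s) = (s - 2)*(s + 1)*(s + 2)^2*(s^2 - 3*s) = (s - 3)*(s - 2)*(s + 1)*(s + 2)^2*(s)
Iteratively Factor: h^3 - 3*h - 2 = (h + 1)*(h^2 - h - 2) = (h + 1)^2*(h - 2)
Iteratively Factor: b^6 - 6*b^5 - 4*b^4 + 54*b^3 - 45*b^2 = (b - 1)*(b^5 - 5*b^4 - 9*b^3 + 45*b^2) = b*(b - 1)*(b^4 - 5*b^3 - 9*b^2 + 45*b) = b*(b - 5)*(b - 1)*(b^3 - 9*b) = b*(b - 5)*(b - 3)*(b - 1)*(b^2 + 3*b) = b*(b - 5)*(b - 3)*(b - 1)*(b + 3)*(b)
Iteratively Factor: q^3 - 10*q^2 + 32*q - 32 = (q - 4)*(q^2 - 6*q + 8) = (q - 4)^2*(q - 2)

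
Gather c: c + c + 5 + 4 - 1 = 2*c + 8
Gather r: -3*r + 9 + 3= 12 - 3*r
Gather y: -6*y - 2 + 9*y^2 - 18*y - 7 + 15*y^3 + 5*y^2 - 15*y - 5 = 15*y^3 + 14*y^2 - 39*y - 14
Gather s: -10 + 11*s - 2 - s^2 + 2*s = -s^2 + 13*s - 12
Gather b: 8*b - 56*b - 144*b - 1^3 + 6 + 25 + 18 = 48 - 192*b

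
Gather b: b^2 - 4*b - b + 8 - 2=b^2 - 5*b + 6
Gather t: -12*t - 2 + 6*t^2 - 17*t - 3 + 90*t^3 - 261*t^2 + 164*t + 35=90*t^3 - 255*t^2 + 135*t + 30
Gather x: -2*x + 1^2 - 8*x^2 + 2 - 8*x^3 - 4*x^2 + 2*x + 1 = -8*x^3 - 12*x^2 + 4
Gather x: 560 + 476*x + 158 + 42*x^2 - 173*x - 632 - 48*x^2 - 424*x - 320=-6*x^2 - 121*x - 234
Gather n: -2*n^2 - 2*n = -2*n^2 - 2*n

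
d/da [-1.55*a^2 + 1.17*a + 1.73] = 1.17 - 3.1*a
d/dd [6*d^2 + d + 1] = 12*d + 1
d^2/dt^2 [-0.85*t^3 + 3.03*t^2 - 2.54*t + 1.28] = 6.06 - 5.1*t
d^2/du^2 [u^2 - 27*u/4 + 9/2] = 2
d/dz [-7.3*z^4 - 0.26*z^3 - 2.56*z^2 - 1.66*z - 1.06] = -29.2*z^3 - 0.78*z^2 - 5.12*z - 1.66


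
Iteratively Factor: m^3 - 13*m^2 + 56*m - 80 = (m - 4)*(m^2 - 9*m + 20) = (m - 4)^2*(m - 5)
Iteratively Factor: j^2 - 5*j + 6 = (j - 2)*(j - 3)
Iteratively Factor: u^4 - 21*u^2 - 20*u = (u - 5)*(u^3 + 5*u^2 + 4*u) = u*(u - 5)*(u^2 + 5*u + 4) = u*(u - 5)*(u + 4)*(u + 1)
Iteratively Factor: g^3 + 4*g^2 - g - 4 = (g + 1)*(g^2 + 3*g - 4) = (g - 1)*(g + 1)*(g + 4)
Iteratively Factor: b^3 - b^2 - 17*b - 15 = (b + 1)*(b^2 - 2*b - 15) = (b - 5)*(b + 1)*(b + 3)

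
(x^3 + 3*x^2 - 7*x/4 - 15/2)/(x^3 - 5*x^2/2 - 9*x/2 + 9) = (x + 5/2)/(x - 3)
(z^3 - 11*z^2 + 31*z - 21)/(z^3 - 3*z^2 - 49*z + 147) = (z - 1)/(z + 7)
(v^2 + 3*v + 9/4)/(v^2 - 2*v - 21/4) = (2*v + 3)/(2*v - 7)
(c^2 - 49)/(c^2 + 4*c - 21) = (c - 7)/(c - 3)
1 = 1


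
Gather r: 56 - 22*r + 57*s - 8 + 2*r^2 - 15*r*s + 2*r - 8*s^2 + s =2*r^2 + r*(-15*s - 20) - 8*s^2 + 58*s + 48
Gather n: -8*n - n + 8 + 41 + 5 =54 - 9*n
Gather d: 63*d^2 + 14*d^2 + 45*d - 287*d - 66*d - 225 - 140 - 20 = 77*d^2 - 308*d - 385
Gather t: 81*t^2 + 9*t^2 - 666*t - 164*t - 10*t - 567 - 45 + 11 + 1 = 90*t^2 - 840*t - 600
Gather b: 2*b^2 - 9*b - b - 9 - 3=2*b^2 - 10*b - 12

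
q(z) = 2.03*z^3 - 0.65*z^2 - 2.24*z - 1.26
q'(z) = 6.09*z^2 - 1.3*z - 2.24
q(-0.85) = -1.07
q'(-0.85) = 3.27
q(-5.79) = -404.11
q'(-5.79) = 209.45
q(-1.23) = -3.27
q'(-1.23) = 8.57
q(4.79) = 196.20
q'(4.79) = 131.26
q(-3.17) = -65.36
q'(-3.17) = 63.08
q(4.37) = 145.95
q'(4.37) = 108.38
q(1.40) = -0.10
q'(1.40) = 7.88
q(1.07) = -1.91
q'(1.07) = 3.34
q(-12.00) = -3575.82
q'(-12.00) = 890.32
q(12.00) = 3386.10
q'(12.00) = 859.12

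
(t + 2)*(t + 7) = t^2 + 9*t + 14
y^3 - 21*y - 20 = (y - 5)*(y + 1)*(y + 4)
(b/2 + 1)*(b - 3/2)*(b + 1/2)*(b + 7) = b^4/2 + 4*b^3 + 17*b^2/8 - 83*b/8 - 21/4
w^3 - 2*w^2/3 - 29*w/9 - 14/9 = (w - 7/3)*(w + 2/3)*(w + 1)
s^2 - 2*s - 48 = (s - 8)*(s + 6)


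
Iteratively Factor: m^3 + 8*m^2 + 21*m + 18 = (m + 2)*(m^2 + 6*m + 9) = (m + 2)*(m + 3)*(m + 3)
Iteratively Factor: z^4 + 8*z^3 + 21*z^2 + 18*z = (z)*(z^3 + 8*z^2 + 21*z + 18) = z*(z + 2)*(z^2 + 6*z + 9) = z*(z + 2)*(z + 3)*(z + 3)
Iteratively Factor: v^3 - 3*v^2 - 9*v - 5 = (v + 1)*(v^2 - 4*v - 5) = (v + 1)^2*(v - 5)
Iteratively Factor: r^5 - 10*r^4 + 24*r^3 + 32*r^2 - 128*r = (r)*(r^4 - 10*r^3 + 24*r^2 + 32*r - 128) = r*(r - 4)*(r^3 - 6*r^2 + 32) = r*(r - 4)^2*(r^2 - 2*r - 8) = r*(r - 4)^3*(r + 2)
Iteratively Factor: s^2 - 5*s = (s)*(s - 5)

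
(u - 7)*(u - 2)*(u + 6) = u^3 - 3*u^2 - 40*u + 84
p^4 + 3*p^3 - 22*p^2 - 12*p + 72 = (p - 3)*(p - 2)*(p + 2)*(p + 6)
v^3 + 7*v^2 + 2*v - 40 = (v - 2)*(v + 4)*(v + 5)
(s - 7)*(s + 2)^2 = s^3 - 3*s^2 - 24*s - 28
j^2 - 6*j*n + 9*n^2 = (j - 3*n)^2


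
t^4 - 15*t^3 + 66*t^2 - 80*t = t*(t - 8)*(t - 5)*(t - 2)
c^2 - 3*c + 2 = (c - 2)*(c - 1)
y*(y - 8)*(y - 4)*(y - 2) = y^4 - 14*y^3 + 56*y^2 - 64*y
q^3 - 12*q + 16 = (q - 2)^2*(q + 4)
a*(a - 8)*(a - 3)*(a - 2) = a^4 - 13*a^3 + 46*a^2 - 48*a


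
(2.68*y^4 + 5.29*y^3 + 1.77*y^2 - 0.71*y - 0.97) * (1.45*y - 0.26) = 3.886*y^5 + 6.9737*y^4 + 1.1911*y^3 - 1.4897*y^2 - 1.2219*y + 0.2522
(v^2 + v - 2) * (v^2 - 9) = v^4 + v^3 - 11*v^2 - 9*v + 18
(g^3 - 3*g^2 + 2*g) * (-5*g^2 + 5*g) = -5*g^5 + 20*g^4 - 25*g^3 + 10*g^2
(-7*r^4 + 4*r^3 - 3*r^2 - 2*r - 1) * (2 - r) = 7*r^5 - 18*r^4 + 11*r^3 - 4*r^2 - 3*r - 2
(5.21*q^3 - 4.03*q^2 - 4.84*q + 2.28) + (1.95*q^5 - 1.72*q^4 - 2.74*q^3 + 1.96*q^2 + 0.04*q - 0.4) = 1.95*q^5 - 1.72*q^4 + 2.47*q^3 - 2.07*q^2 - 4.8*q + 1.88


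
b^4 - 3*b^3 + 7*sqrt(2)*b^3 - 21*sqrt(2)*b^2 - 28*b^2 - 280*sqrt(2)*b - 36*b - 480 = (b - 8)*(b + 5)*(b + sqrt(2))*(b + 6*sqrt(2))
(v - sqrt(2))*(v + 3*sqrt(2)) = v^2 + 2*sqrt(2)*v - 6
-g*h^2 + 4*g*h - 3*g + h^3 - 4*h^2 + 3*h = (-g + h)*(h - 3)*(h - 1)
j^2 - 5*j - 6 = (j - 6)*(j + 1)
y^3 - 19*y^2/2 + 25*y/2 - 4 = (y - 8)*(y - 1)*(y - 1/2)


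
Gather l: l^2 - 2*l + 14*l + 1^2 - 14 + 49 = l^2 + 12*l + 36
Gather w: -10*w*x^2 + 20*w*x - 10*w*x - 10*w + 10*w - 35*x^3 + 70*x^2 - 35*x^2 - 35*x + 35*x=w*(-10*x^2 + 10*x) - 35*x^3 + 35*x^2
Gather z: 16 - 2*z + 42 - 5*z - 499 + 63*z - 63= 56*z - 504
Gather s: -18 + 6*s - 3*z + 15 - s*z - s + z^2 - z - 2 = s*(5 - z) + z^2 - 4*z - 5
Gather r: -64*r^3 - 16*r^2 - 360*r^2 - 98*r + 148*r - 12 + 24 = -64*r^3 - 376*r^2 + 50*r + 12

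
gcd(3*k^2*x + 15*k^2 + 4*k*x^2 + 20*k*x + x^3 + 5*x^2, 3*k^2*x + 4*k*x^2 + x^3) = 3*k^2 + 4*k*x + x^2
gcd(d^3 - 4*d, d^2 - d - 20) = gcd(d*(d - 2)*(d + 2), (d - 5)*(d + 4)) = 1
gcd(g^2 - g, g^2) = g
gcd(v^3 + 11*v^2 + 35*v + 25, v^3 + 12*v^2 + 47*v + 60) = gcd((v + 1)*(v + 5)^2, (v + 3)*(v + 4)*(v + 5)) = v + 5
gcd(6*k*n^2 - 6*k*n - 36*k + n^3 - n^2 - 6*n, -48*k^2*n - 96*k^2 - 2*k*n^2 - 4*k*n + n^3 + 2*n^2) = 6*k*n + 12*k + n^2 + 2*n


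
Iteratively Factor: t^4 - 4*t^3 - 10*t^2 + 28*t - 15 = (t - 5)*(t^3 + t^2 - 5*t + 3) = (t - 5)*(t - 1)*(t^2 + 2*t - 3) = (t - 5)*(t - 1)*(t + 3)*(t - 1)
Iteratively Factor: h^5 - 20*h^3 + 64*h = (h - 2)*(h^4 + 2*h^3 - 16*h^2 - 32*h) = (h - 2)*(h + 2)*(h^3 - 16*h) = (h - 4)*(h - 2)*(h + 2)*(h^2 + 4*h) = h*(h - 4)*(h - 2)*(h + 2)*(h + 4)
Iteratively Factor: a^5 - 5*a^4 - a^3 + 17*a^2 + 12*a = (a - 4)*(a^4 - a^3 - 5*a^2 - 3*a) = (a - 4)*(a + 1)*(a^3 - 2*a^2 - 3*a) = (a - 4)*(a + 1)^2*(a^2 - 3*a) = a*(a - 4)*(a + 1)^2*(a - 3)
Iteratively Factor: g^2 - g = (g - 1)*(g)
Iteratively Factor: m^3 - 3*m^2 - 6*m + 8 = (m - 1)*(m^2 - 2*m - 8) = (m - 1)*(m + 2)*(m - 4)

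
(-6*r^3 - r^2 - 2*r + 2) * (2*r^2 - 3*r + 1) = -12*r^5 + 16*r^4 - 7*r^3 + 9*r^2 - 8*r + 2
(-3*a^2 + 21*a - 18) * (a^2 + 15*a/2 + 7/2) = -3*a^4 - 3*a^3/2 + 129*a^2 - 123*a/2 - 63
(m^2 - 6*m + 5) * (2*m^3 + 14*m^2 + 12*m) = 2*m^5 + 2*m^4 - 62*m^3 - 2*m^2 + 60*m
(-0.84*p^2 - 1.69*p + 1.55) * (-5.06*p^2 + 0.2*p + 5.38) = 4.2504*p^4 + 8.3834*p^3 - 12.7002*p^2 - 8.7822*p + 8.339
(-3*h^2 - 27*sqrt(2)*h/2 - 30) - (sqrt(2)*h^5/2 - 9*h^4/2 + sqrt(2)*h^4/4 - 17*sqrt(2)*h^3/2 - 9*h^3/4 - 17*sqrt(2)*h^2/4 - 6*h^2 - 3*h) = -sqrt(2)*h^5/2 - sqrt(2)*h^4/4 + 9*h^4/2 + 9*h^3/4 + 17*sqrt(2)*h^3/2 + 3*h^2 + 17*sqrt(2)*h^2/4 - 27*sqrt(2)*h/2 + 3*h - 30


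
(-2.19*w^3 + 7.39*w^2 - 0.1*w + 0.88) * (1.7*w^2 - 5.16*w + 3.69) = -3.723*w^5 + 23.8634*w^4 - 46.3835*w^3 + 29.2811*w^2 - 4.9098*w + 3.2472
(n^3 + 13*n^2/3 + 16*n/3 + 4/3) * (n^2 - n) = n^5 + 10*n^4/3 + n^3 - 4*n^2 - 4*n/3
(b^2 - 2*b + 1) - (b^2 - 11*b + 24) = 9*b - 23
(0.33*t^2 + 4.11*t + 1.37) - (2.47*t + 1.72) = 0.33*t^2 + 1.64*t - 0.35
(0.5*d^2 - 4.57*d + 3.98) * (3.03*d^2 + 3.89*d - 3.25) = 1.515*d^4 - 11.9021*d^3 - 7.3429*d^2 + 30.3347*d - 12.935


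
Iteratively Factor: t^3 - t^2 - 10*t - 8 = (t + 1)*(t^2 - 2*t - 8) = (t + 1)*(t + 2)*(t - 4)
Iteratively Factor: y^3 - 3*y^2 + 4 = (y + 1)*(y^2 - 4*y + 4) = (y - 2)*(y + 1)*(y - 2)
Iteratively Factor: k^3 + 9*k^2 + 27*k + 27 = (k + 3)*(k^2 + 6*k + 9) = (k + 3)^2*(k + 3)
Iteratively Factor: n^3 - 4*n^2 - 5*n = (n)*(n^2 - 4*n - 5) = n*(n + 1)*(n - 5)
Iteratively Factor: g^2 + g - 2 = (g - 1)*(g + 2)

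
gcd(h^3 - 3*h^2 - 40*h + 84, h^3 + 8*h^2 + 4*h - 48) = h^2 + 4*h - 12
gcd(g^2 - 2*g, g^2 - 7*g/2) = g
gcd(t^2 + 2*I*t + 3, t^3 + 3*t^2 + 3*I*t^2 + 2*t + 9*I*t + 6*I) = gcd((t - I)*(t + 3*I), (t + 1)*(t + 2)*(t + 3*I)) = t + 3*I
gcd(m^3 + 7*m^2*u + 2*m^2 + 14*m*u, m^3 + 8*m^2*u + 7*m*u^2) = m^2 + 7*m*u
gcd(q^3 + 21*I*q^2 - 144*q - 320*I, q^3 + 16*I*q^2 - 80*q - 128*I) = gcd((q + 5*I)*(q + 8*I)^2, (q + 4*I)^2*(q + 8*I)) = q + 8*I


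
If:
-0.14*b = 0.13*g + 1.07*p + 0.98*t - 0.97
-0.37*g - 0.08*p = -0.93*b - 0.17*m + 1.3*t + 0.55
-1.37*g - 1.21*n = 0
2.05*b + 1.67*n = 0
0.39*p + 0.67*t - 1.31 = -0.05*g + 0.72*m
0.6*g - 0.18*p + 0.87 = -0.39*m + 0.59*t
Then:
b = -0.68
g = -0.74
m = -1.74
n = 0.84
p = 2.05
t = -1.05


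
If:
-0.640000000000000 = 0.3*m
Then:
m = -2.13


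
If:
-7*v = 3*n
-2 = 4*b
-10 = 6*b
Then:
No Solution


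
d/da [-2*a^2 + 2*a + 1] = 2 - 4*a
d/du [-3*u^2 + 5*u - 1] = 5 - 6*u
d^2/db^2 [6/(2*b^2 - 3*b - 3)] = 12*(4*b^2 - 6*b - (4*b - 3)^2 - 6)/(-2*b^2 + 3*b + 3)^3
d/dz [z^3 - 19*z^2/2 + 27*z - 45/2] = 3*z^2 - 19*z + 27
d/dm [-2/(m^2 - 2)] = 4*m/(m^2 - 2)^2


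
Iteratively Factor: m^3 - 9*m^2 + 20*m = (m - 5)*(m^2 - 4*m) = (m - 5)*(m - 4)*(m)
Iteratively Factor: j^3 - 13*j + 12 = (j - 3)*(j^2 + 3*j - 4) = (j - 3)*(j - 1)*(j + 4)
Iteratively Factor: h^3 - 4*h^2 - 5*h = (h)*(h^2 - 4*h - 5) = h*(h + 1)*(h - 5)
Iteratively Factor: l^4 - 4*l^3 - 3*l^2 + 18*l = (l + 2)*(l^3 - 6*l^2 + 9*l) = (l - 3)*(l + 2)*(l^2 - 3*l) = (l - 3)^2*(l + 2)*(l)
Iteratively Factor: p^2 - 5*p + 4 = (p - 4)*(p - 1)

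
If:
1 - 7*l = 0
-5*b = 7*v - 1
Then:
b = 1/5 - 7*v/5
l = 1/7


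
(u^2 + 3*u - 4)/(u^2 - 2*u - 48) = (-u^2 - 3*u + 4)/(-u^2 + 2*u + 48)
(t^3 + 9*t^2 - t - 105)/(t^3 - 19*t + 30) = (t + 7)/(t - 2)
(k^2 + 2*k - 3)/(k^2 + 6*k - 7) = (k + 3)/(k + 7)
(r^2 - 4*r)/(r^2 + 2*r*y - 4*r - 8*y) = r/(r + 2*y)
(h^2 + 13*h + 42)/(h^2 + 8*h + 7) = (h + 6)/(h + 1)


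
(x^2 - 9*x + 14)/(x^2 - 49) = (x - 2)/(x + 7)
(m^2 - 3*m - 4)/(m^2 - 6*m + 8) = (m + 1)/(m - 2)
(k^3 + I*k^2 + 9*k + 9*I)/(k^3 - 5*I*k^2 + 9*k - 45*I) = (k + I)/(k - 5*I)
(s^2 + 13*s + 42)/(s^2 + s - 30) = (s + 7)/(s - 5)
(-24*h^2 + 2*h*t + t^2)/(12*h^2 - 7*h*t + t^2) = (6*h + t)/(-3*h + t)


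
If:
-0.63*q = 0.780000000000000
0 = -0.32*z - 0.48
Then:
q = -1.24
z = -1.50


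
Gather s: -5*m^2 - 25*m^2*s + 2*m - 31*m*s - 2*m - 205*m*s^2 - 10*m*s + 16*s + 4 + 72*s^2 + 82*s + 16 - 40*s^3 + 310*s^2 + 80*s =-5*m^2 - 40*s^3 + s^2*(382 - 205*m) + s*(-25*m^2 - 41*m + 178) + 20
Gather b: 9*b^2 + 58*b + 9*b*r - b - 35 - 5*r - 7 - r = 9*b^2 + b*(9*r + 57) - 6*r - 42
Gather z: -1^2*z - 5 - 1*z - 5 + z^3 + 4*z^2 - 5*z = z^3 + 4*z^2 - 7*z - 10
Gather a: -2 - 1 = -3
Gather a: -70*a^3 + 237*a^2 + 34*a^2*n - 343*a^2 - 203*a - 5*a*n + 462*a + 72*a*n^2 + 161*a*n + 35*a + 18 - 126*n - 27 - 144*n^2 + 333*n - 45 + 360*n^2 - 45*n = -70*a^3 + a^2*(34*n - 106) + a*(72*n^2 + 156*n + 294) + 216*n^2 + 162*n - 54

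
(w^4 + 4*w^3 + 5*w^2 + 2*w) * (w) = w^5 + 4*w^4 + 5*w^3 + 2*w^2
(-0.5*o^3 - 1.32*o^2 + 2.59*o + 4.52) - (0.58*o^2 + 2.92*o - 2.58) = -0.5*o^3 - 1.9*o^2 - 0.33*o + 7.1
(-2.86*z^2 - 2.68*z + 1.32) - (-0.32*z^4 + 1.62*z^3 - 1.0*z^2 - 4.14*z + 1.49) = 0.32*z^4 - 1.62*z^3 - 1.86*z^2 + 1.46*z - 0.17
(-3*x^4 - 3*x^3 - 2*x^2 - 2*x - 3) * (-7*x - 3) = 21*x^5 + 30*x^4 + 23*x^3 + 20*x^2 + 27*x + 9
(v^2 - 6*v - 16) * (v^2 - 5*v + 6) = v^4 - 11*v^3 + 20*v^2 + 44*v - 96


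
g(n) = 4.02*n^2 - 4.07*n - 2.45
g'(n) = 8.04*n - 4.07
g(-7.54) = 256.78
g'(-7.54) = -64.69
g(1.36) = -0.55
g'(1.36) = 6.86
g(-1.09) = 6.76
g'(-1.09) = -12.83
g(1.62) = 1.51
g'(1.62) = 8.95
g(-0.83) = 3.70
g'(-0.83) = -10.74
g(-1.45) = 11.90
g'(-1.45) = -15.73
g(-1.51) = 12.86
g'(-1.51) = -16.21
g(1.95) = 4.90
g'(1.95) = 11.61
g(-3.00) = 45.94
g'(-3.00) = -28.19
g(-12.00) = 625.27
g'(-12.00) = -100.55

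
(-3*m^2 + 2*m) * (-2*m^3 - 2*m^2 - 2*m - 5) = 6*m^5 + 2*m^4 + 2*m^3 + 11*m^2 - 10*m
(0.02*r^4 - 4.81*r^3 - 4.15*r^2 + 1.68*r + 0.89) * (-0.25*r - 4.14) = -0.005*r^5 + 1.1197*r^4 + 20.9509*r^3 + 16.761*r^2 - 7.1777*r - 3.6846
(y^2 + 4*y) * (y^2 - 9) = y^4 + 4*y^3 - 9*y^2 - 36*y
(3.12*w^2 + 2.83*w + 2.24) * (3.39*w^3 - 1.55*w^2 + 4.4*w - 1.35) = 10.5768*w^5 + 4.7577*w^4 + 16.9351*w^3 + 4.768*w^2 + 6.0355*w - 3.024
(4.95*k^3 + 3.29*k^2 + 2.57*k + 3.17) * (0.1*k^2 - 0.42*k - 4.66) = 0.495*k^5 - 1.75*k^4 - 24.1918*k^3 - 16.0938*k^2 - 13.3076*k - 14.7722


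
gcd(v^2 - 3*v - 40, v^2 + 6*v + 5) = v + 5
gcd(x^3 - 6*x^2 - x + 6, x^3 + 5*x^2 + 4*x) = x + 1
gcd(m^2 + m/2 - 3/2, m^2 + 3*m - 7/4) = 1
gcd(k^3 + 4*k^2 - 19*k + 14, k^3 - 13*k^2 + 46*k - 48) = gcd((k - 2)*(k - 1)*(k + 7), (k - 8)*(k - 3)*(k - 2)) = k - 2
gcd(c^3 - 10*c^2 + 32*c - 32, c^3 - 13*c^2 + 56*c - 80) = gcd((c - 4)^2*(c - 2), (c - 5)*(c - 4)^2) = c^2 - 8*c + 16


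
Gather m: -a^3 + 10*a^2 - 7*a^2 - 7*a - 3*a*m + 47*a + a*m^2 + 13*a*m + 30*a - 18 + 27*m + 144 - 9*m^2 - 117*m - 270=-a^3 + 3*a^2 + 70*a + m^2*(a - 9) + m*(10*a - 90) - 144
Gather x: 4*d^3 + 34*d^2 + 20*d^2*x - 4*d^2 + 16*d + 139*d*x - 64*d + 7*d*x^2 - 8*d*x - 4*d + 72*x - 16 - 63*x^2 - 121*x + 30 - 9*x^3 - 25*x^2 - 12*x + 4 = 4*d^3 + 30*d^2 - 52*d - 9*x^3 + x^2*(7*d - 88) + x*(20*d^2 + 131*d - 61) + 18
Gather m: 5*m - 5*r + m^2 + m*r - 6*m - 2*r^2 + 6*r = m^2 + m*(r - 1) - 2*r^2 + r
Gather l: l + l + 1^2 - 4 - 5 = 2*l - 8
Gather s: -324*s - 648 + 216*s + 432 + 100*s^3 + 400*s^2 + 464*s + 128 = 100*s^3 + 400*s^2 + 356*s - 88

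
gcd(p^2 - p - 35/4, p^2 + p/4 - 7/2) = 1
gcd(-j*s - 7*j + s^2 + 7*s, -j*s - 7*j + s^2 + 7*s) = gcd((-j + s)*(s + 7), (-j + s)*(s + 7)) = -j*s - 7*j + s^2 + 7*s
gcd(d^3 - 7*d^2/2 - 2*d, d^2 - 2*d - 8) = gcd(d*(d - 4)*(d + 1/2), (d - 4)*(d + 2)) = d - 4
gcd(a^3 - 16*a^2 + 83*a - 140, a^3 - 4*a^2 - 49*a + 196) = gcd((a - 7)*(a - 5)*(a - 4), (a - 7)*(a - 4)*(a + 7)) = a^2 - 11*a + 28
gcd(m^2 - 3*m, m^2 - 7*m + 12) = m - 3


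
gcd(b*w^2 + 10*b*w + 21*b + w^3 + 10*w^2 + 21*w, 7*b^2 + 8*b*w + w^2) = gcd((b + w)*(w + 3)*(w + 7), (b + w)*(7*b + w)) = b + w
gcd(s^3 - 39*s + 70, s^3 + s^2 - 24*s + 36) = s - 2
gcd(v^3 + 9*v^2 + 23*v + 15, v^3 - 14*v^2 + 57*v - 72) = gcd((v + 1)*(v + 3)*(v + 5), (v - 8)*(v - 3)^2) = 1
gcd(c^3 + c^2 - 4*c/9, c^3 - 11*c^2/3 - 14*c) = c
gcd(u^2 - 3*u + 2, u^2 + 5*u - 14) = u - 2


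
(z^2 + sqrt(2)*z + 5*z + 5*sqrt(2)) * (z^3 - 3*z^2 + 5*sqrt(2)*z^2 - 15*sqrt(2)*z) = z^5 + 2*z^4 + 6*sqrt(2)*z^4 - 5*z^3 + 12*sqrt(2)*z^3 - 90*sqrt(2)*z^2 + 20*z^2 - 150*z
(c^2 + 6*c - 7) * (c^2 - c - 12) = c^4 + 5*c^3 - 25*c^2 - 65*c + 84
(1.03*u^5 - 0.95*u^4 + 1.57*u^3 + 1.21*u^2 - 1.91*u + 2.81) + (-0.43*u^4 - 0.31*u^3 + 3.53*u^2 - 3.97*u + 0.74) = 1.03*u^5 - 1.38*u^4 + 1.26*u^3 + 4.74*u^2 - 5.88*u + 3.55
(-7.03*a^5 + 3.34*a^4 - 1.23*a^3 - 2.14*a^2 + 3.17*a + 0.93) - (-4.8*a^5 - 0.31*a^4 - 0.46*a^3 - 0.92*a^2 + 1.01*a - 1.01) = -2.23*a^5 + 3.65*a^4 - 0.77*a^3 - 1.22*a^2 + 2.16*a + 1.94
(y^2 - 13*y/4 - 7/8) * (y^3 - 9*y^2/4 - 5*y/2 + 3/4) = y^5 - 11*y^4/2 + 63*y^3/16 + 347*y^2/32 - y/4 - 21/32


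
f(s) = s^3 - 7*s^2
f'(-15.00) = 885.00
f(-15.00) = -4950.00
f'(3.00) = -15.00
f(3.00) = -36.00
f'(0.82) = -9.46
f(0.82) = -4.16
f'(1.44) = -13.94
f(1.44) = -11.53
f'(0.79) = -9.19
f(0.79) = -3.88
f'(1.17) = -12.27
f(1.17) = -7.98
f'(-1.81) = 35.17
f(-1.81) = -28.86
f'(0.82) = -9.46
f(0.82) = -4.16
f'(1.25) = -12.81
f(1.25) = -8.98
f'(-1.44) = 26.38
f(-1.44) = -17.50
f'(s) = 3*s^2 - 14*s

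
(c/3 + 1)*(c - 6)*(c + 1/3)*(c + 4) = c^4/3 + 4*c^3/9 - 89*c^2/9 - 82*c/3 - 8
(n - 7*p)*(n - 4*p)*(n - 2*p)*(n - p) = n^4 - 14*n^3*p + 63*n^2*p^2 - 106*n*p^3 + 56*p^4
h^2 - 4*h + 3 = (h - 3)*(h - 1)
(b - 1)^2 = b^2 - 2*b + 1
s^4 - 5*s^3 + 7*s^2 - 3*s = s*(s - 3)*(s - 1)^2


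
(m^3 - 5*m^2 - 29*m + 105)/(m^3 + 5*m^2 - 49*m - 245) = (m - 3)/(m + 7)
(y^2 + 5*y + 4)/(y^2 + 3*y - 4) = (y + 1)/(y - 1)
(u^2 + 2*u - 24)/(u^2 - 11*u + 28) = (u + 6)/(u - 7)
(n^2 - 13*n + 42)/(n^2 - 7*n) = (n - 6)/n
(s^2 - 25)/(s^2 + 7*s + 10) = (s - 5)/(s + 2)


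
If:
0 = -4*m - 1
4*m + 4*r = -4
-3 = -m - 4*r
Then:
No Solution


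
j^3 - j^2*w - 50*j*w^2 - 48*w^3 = (j - 8*w)*(j + w)*(j + 6*w)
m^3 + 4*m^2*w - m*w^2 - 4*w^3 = (m - w)*(m + w)*(m + 4*w)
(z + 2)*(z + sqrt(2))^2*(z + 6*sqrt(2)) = z^4 + 2*z^3 + 8*sqrt(2)*z^3 + 16*sqrt(2)*z^2 + 26*z^2 + 12*sqrt(2)*z + 52*z + 24*sqrt(2)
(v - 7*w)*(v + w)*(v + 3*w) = v^3 - 3*v^2*w - 25*v*w^2 - 21*w^3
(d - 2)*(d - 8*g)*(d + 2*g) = d^3 - 6*d^2*g - 2*d^2 - 16*d*g^2 + 12*d*g + 32*g^2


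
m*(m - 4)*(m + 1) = m^3 - 3*m^2 - 4*m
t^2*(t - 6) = t^3 - 6*t^2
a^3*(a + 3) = a^4 + 3*a^3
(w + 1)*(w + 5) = w^2 + 6*w + 5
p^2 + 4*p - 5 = (p - 1)*(p + 5)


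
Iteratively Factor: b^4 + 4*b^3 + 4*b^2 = (b + 2)*(b^3 + 2*b^2) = b*(b + 2)*(b^2 + 2*b) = b^2*(b + 2)*(b + 2)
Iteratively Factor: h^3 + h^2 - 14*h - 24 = (h + 3)*(h^2 - 2*h - 8) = (h + 2)*(h + 3)*(h - 4)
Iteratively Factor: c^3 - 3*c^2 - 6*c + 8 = (c - 1)*(c^2 - 2*c - 8) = (c - 1)*(c + 2)*(c - 4)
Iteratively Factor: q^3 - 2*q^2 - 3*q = (q - 3)*(q^2 + q) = q*(q - 3)*(q + 1)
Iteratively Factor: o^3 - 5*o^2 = (o)*(o^2 - 5*o) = o^2*(o - 5)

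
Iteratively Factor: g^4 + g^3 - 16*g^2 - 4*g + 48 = (g - 3)*(g^3 + 4*g^2 - 4*g - 16) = (g - 3)*(g + 4)*(g^2 - 4) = (g - 3)*(g + 2)*(g + 4)*(g - 2)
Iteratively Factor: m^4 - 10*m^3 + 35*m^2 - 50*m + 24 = (m - 1)*(m^3 - 9*m^2 + 26*m - 24) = (m - 2)*(m - 1)*(m^2 - 7*m + 12) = (m - 3)*(m - 2)*(m - 1)*(m - 4)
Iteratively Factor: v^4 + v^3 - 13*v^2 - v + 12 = (v - 3)*(v^3 + 4*v^2 - v - 4) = (v - 3)*(v + 4)*(v^2 - 1) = (v - 3)*(v - 1)*(v + 4)*(v + 1)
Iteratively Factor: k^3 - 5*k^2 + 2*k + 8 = (k - 4)*(k^2 - k - 2) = (k - 4)*(k - 2)*(k + 1)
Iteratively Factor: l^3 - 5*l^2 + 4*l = (l)*(l^2 - 5*l + 4) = l*(l - 4)*(l - 1)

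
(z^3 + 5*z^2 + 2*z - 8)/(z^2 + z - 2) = z + 4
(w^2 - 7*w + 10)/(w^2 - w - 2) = (w - 5)/(w + 1)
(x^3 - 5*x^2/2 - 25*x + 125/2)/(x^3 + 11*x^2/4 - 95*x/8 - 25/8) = 4*(x - 5)/(4*x + 1)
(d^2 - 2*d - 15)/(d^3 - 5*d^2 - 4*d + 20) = (d + 3)/(d^2 - 4)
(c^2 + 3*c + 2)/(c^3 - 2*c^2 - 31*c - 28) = (c + 2)/(c^2 - 3*c - 28)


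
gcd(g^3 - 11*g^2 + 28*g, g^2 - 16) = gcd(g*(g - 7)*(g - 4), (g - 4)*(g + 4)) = g - 4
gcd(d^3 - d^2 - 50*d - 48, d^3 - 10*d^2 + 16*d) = d - 8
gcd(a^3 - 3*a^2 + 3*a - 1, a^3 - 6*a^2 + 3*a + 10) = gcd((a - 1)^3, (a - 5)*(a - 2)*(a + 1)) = 1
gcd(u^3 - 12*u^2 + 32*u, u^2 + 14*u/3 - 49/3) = 1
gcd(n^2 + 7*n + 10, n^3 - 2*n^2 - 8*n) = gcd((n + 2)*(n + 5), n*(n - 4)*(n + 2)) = n + 2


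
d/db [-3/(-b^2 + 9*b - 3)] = 3*(9 - 2*b)/(b^2 - 9*b + 3)^2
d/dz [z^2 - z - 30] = 2*z - 1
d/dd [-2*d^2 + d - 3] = 1 - 4*d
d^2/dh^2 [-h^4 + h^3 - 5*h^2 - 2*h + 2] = -12*h^2 + 6*h - 10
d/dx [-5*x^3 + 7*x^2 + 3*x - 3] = -15*x^2 + 14*x + 3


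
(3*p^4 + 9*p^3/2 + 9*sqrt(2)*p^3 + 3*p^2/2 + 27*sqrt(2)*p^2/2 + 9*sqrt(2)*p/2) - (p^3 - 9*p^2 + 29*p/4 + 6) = 3*p^4 + 7*p^3/2 + 9*sqrt(2)*p^3 + 21*p^2/2 + 27*sqrt(2)*p^2/2 - 29*p/4 + 9*sqrt(2)*p/2 - 6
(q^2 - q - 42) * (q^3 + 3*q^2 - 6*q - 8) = q^5 + 2*q^4 - 51*q^3 - 128*q^2 + 260*q + 336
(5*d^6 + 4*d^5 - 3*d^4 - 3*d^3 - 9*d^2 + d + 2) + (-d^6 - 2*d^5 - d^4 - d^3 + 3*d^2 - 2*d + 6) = 4*d^6 + 2*d^5 - 4*d^4 - 4*d^3 - 6*d^2 - d + 8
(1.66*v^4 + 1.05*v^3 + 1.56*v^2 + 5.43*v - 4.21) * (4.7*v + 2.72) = 7.802*v^5 + 9.4502*v^4 + 10.188*v^3 + 29.7642*v^2 - 5.0174*v - 11.4512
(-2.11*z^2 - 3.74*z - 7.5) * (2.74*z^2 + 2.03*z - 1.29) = -5.7814*z^4 - 14.5309*z^3 - 25.4203*z^2 - 10.4004*z + 9.675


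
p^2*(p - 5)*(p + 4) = p^4 - p^3 - 20*p^2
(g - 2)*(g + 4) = g^2 + 2*g - 8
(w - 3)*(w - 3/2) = w^2 - 9*w/2 + 9/2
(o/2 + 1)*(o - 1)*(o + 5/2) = o^3/2 + 7*o^2/4 + o/4 - 5/2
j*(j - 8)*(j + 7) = j^3 - j^2 - 56*j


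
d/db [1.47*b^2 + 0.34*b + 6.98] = 2.94*b + 0.34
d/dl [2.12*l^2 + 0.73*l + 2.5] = 4.24*l + 0.73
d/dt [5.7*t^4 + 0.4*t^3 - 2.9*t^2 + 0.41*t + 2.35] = 22.8*t^3 + 1.2*t^2 - 5.8*t + 0.41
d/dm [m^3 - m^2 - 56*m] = 3*m^2 - 2*m - 56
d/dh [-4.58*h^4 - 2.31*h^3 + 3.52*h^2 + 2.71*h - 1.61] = -18.32*h^3 - 6.93*h^2 + 7.04*h + 2.71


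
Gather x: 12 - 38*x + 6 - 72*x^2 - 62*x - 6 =-72*x^2 - 100*x + 12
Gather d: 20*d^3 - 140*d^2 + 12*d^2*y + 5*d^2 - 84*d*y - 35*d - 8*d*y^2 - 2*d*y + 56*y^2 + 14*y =20*d^3 + d^2*(12*y - 135) + d*(-8*y^2 - 86*y - 35) + 56*y^2 + 14*y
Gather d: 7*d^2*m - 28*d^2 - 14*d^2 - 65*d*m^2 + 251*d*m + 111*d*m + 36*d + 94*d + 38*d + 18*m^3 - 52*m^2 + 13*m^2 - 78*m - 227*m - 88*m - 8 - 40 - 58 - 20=d^2*(7*m - 42) + d*(-65*m^2 + 362*m + 168) + 18*m^3 - 39*m^2 - 393*m - 126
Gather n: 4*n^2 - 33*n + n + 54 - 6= 4*n^2 - 32*n + 48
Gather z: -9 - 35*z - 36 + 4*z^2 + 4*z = 4*z^2 - 31*z - 45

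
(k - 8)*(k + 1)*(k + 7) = k^3 - 57*k - 56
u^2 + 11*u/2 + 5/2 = (u + 1/2)*(u + 5)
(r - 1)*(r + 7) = r^2 + 6*r - 7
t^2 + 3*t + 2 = (t + 1)*(t + 2)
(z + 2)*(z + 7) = z^2 + 9*z + 14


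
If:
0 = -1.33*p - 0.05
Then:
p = -0.04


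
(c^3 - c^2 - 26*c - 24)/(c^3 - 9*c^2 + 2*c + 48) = (c^3 - c^2 - 26*c - 24)/(c^3 - 9*c^2 + 2*c + 48)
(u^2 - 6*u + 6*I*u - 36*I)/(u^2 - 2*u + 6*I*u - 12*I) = (u - 6)/(u - 2)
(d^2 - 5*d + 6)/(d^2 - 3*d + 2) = (d - 3)/(d - 1)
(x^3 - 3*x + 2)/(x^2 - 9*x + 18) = (x^3 - 3*x + 2)/(x^2 - 9*x + 18)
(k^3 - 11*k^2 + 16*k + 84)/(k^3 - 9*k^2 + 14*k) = (k^2 - 4*k - 12)/(k*(k - 2))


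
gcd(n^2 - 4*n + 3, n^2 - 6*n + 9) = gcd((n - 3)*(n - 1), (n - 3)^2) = n - 3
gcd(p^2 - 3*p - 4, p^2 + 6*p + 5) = p + 1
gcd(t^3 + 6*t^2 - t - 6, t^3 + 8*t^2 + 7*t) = t + 1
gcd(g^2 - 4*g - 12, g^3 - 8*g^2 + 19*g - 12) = 1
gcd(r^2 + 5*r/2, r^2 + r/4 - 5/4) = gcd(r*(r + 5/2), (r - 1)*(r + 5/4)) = 1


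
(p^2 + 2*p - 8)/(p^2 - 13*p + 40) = (p^2 + 2*p - 8)/(p^2 - 13*p + 40)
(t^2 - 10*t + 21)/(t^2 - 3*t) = (t - 7)/t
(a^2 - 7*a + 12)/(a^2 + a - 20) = (a - 3)/(a + 5)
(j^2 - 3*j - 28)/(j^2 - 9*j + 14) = (j + 4)/(j - 2)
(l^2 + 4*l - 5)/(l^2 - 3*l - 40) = (l - 1)/(l - 8)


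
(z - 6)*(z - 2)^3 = z^4 - 12*z^3 + 48*z^2 - 80*z + 48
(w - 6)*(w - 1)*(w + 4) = w^3 - 3*w^2 - 22*w + 24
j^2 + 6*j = j*(j + 6)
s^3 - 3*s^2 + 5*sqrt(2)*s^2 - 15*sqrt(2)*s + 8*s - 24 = (s - 3)*(s + sqrt(2))*(s + 4*sqrt(2))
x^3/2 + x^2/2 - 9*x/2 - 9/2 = (x/2 + 1/2)*(x - 3)*(x + 3)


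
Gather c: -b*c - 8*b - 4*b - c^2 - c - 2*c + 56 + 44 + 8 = -12*b - c^2 + c*(-b - 3) + 108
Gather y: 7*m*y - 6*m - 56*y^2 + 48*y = -6*m - 56*y^2 + y*(7*m + 48)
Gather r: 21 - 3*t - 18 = 3 - 3*t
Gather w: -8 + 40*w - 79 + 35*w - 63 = 75*w - 150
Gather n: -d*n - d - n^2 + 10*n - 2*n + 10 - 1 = -d - n^2 + n*(8 - d) + 9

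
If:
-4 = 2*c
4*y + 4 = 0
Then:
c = -2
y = -1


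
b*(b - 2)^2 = b^3 - 4*b^2 + 4*b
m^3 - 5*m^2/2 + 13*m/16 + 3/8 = (m - 2)*(m - 3/4)*(m + 1/4)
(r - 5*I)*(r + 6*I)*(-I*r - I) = -I*r^3 + r^2 - I*r^2 + r - 30*I*r - 30*I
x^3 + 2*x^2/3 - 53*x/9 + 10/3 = (x - 5/3)*(x - 2/3)*(x + 3)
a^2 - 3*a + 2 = (a - 2)*(a - 1)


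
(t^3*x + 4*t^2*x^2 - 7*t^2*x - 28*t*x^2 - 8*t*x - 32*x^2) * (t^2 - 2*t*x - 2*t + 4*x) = t^5*x + 2*t^4*x^2 - 9*t^4*x - 8*t^3*x^3 - 18*t^3*x^2 + 6*t^3*x + 72*t^2*x^3 + 12*t^2*x^2 + 16*t^2*x - 48*t*x^3 + 32*t*x^2 - 128*x^3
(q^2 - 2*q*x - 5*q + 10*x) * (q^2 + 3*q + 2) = q^4 - 2*q^3*x - 2*q^3 + 4*q^2*x - 13*q^2 + 26*q*x - 10*q + 20*x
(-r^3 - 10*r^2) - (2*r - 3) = -r^3 - 10*r^2 - 2*r + 3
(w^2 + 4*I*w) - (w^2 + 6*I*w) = -2*I*w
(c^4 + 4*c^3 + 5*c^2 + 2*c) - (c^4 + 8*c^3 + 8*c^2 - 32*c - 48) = -4*c^3 - 3*c^2 + 34*c + 48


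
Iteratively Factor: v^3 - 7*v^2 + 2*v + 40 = (v + 2)*(v^2 - 9*v + 20) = (v - 4)*(v + 2)*(v - 5)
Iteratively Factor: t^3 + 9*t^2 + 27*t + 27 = (t + 3)*(t^2 + 6*t + 9) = (t + 3)^2*(t + 3)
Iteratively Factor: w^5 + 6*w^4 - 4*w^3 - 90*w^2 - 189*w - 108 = (w + 3)*(w^4 + 3*w^3 - 13*w^2 - 51*w - 36) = (w - 4)*(w + 3)*(w^3 + 7*w^2 + 15*w + 9) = (w - 4)*(w + 3)^2*(w^2 + 4*w + 3) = (w - 4)*(w + 1)*(w + 3)^2*(w + 3)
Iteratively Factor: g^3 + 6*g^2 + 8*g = (g + 2)*(g^2 + 4*g) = g*(g + 2)*(g + 4)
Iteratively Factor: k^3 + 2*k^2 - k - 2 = (k - 1)*(k^2 + 3*k + 2) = (k - 1)*(k + 1)*(k + 2)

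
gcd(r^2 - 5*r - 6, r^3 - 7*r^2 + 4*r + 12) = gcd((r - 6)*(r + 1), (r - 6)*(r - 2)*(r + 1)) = r^2 - 5*r - 6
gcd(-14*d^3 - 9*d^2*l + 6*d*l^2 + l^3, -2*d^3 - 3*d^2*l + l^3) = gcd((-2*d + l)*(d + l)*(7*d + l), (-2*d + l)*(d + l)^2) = 2*d^2 + d*l - l^2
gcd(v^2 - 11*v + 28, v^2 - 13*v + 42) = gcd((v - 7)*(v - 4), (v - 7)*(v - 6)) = v - 7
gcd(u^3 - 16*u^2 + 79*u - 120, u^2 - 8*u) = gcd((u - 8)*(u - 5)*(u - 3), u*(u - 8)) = u - 8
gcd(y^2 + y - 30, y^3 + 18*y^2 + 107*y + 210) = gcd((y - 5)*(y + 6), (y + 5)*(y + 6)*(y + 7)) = y + 6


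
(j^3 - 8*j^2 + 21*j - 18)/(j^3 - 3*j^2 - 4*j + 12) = (j - 3)/(j + 2)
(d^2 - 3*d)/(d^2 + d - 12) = d/(d + 4)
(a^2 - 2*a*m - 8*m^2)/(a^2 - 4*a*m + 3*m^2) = (a^2 - 2*a*m - 8*m^2)/(a^2 - 4*a*m + 3*m^2)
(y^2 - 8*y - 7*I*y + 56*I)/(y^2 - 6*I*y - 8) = (-y^2 + 8*y + 7*I*y - 56*I)/(-y^2 + 6*I*y + 8)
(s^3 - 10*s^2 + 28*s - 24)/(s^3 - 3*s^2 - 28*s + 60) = (s - 2)/(s + 5)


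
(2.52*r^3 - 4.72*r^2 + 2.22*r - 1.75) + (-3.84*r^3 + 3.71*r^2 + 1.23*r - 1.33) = -1.32*r^3 - 1.01*r^2 + 3.45*r - 3.08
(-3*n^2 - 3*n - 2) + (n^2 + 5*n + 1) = -2*n^2 + 2*n - 1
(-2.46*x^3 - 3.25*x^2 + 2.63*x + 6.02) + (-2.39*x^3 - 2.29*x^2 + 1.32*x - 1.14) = -4.85*x^3 - 5.54*x^2 + 3.95*x + 4.88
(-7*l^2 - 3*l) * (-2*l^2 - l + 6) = 14*l^4 + 13*l^3 - 39*l^2 - 18*l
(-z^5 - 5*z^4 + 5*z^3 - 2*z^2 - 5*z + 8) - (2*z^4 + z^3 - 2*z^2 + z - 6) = -z^5 - 7*z^4 + 4*z^3 - 6*z + 14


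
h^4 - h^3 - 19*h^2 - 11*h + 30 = (h - 5)*(h - 1)*(h + 2)*(h + 3)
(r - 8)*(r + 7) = r^2 - r - 56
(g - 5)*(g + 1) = g^2 - 4*g - 5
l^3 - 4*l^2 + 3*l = l*(l - 3)*(l - 1)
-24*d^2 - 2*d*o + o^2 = (-6*d + o)*(4*d + o)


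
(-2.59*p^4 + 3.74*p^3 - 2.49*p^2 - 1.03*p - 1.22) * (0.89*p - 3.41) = -2.3051*p^5 + 12.1605*p^4 - 14.9695*p^3 + 7.5742*p^2 + 2.4265*p + 4.1602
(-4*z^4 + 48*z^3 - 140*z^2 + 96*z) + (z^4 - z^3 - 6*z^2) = -3*z^4 + 47*z^3 - 146*z^2 + 96*z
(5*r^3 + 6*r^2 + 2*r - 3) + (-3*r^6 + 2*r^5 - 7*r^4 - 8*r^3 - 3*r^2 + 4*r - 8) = -3*r^6 + 2*r^5 - 7*r^4 - 3*r^3 + 3*r^2 + 6*r - 11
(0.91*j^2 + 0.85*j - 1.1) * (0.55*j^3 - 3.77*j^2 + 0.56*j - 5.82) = 0.5005*j^5 - 2.9632*j^4 - 3.2999*j^3 - 0.6732*j^2 - 5.563*j + 6.402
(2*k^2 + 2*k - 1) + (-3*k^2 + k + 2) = -k^2 + 3*k + 1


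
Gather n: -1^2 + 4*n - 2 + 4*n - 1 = 8*n - 4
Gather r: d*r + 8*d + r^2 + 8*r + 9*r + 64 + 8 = 8*d + r^2 + r*(d + 17) + 72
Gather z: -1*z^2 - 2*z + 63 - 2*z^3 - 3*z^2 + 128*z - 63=-2*z^3 - 4*z^2 + 126*z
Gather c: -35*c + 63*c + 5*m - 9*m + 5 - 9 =28*c - 4*m - 4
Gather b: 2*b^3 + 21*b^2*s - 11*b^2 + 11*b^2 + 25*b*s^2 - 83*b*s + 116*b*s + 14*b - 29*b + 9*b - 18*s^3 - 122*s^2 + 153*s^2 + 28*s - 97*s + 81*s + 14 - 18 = 2*b^3 + 21*b^2*s + b*(25*s^2 + 33*s - 6) - 18*s^3 + 31*s^2 + 12*s - 4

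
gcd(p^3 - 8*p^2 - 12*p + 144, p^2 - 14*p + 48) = p - 6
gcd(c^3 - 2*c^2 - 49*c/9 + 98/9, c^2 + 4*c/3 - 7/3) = c + 7/3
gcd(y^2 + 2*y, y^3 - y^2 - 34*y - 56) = y + 2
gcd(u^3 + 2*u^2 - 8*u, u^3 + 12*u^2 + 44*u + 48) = u + 4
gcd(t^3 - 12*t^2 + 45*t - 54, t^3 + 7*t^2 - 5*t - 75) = t - 3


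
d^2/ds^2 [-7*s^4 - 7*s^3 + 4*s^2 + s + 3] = -84*s^2 - 42*s + 8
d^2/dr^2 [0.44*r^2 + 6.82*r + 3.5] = 0.880000000000000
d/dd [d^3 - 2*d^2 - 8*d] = 3*d^2 - 4*d - 8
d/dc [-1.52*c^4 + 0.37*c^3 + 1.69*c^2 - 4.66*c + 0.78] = -6.08*c^3 + 1.11*c^2 + 3.38*c - 4.66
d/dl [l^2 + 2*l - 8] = 2*l + 2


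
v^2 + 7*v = v*(v + 7)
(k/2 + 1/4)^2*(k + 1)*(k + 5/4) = k^4/4 + 13*k^3/16 + 15*k^2/16 + 29*k/64 + 5/64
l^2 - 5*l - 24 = (l - 8)*(l + 3)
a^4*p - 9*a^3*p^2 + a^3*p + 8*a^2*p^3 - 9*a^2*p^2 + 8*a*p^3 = a*(a - 8*p)*(a - p)*(a*p + p)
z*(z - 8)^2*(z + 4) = z^4 - 12*z^3 + 256*z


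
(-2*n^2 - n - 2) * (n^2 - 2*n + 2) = -2*n^4 + 3*n^3 - 4*n^2 + 2*n - 4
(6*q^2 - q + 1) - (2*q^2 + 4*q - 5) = 4*q^2 - 5*q + 6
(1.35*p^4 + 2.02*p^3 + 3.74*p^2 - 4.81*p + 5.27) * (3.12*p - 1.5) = 4.212*p^5 + 4.2774*p^4 + 8.6388*p^3 - 20.6172*p^2 + 23.6574*p - 7.905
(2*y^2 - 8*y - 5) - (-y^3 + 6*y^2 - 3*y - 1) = y^3 - 4*y^2 - 5*y - 4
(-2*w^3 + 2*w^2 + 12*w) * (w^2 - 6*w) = -2*w^5 + 14*w^4 - 72*w^2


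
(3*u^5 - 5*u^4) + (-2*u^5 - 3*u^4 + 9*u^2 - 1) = u^5 - 8*u^4 + 9*u^2 - 1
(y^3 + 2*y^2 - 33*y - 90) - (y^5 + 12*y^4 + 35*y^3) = -y^5 - 12*y^4 - 34*y^3 + 2*y^2 - 33*y - 90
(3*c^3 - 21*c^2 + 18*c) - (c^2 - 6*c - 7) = 3*c^3 - 22*c^2 + 24*c + 7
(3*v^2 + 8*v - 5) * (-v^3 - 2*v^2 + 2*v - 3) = -3*v^5 - 14*v^4 - 5*v^3 + 17*v^2 - 34*v + 15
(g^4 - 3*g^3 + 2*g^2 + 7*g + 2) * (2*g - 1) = 2*g^5 - 7*g^4 + 7*g^3 + 12*g^2 - 3*g - 2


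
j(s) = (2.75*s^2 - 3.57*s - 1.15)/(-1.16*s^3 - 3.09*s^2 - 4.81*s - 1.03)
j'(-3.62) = 0.64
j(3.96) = -0.20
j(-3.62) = 1.55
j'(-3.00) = 0.92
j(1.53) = 0.01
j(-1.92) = 3.15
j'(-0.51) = -2.30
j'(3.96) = -0.01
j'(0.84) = -0.57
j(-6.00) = 0.71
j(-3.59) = 1.57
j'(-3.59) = 0.66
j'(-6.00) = 0.18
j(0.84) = 0.28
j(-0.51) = 1.79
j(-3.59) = 1.57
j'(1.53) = -0.25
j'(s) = (5.5*s - 3.57)/(-1.16*s^3 - 3.09*s^2 - 4.81*s - 1.03) + (2.75*s^2 - 3.57*s - 1.15)*(3.48*s^2 + 6.18*s + 4.81)/(-1.16*s^3 - 3.09*s^2 - 4.81*s - 1.03)^2 = (3.19*s^4 - 8.2824*s^3 - 28.2608*s^2 - 12.772*s - 1.8544)/(1.3456*s^6 + 7.1688*s^5 + 20.7073*s^4 + 32.1154*s^3 + 29.5015*s^2 + 9.9086*s + 1.0609)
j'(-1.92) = 0.81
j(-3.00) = 2.03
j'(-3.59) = 0.66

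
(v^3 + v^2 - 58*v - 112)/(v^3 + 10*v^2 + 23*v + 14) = (v - 8)/(v + 1)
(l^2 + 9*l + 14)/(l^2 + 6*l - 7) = (l + 2)/(l - 1)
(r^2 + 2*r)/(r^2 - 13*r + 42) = r*(r + 2)/(r^2 - 13*r + 42)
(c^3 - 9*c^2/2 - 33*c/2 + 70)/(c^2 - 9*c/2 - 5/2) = (2*c^2 + c - 28)/(2*c + 1)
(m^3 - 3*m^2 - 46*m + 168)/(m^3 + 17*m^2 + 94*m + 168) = (m^2 - 10*m + 24)/(m^2 + 10*m + 24)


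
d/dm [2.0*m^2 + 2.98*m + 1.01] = 4.0*m + 2.98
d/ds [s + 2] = 1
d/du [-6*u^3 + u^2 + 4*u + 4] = -18*u^2 + 2*u + 4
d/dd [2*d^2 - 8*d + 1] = 4*d - 8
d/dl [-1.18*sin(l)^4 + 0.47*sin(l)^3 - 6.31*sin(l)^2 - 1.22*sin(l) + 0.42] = (-4.72*sin(l)^3 + 1.41*sin(l)^2 - 12.62*sin(l) - 1.22)*cos(l)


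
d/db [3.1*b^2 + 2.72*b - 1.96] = 6.2*b + 2.72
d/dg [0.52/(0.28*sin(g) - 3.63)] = -0.1456*cos(g)/(0.28*sin(g) - 3.63)^2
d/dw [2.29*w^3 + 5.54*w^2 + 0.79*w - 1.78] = 6.87*w^2 + 11.08*w + 0.79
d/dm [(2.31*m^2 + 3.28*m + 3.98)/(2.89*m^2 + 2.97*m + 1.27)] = (-2.6185*m^2 - 17.137*m - 7.655)/(8.3521*m^4 + 17.1666*m^3 + 16.1615*m^2 + 7.5438*m + 1.6129)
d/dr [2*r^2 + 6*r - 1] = 4*r + 6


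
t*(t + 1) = t^2 + t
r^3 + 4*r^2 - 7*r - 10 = (r - 2)*(r + 1)*(r + 5)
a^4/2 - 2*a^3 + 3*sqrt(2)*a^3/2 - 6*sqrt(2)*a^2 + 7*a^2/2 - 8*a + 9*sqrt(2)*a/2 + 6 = (a/2 + sqrt(2))*(a - 3)*(a - 1)*(a + sqrt(2))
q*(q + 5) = q^2 + 5*q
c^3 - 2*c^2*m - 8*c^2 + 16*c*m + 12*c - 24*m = (c - 6)*(c - 2)*(c - 2*m)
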